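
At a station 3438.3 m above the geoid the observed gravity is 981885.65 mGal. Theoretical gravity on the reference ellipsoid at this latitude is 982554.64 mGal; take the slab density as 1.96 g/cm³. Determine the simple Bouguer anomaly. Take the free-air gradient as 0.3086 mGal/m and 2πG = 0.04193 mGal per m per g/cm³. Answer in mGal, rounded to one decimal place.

Free-air correction = 0.3086 × 3438.3 = 1061.06 mGal
Free-air anomaly = 981885.65 − 982554.64 + (1061.06) = 392.07 mGal
Bouguer slab correction = 0.04193 × 1.96 × 3438.3 = 282.57 mGal
Simple Bouguer anomaly = 392.07 − (282.57) = 109.50 mGal

109.5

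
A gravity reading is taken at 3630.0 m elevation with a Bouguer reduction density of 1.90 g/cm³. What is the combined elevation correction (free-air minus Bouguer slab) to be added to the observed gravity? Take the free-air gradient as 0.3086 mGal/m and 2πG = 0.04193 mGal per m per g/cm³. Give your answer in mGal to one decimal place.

Combined gradient = 0.3086 − 0.04193 × 1.90 = 0.2289330 mGal/m
Combined elevation correction = 0.2289330 × 3630.0 = 831.0 mGal

831.0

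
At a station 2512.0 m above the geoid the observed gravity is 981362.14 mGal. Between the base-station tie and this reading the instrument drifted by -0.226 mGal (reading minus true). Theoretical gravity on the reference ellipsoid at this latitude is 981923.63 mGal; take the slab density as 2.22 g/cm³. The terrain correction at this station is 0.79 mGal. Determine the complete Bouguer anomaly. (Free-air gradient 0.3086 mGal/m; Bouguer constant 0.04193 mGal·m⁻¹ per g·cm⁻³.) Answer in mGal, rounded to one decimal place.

Drift-corrected reading = 981362.14 − (-0.226) = 981362.366 mGal
Free-air correction = 0.3086 × 2512.0 = 775.20 mGal
Free-air anomaly = 981362.366 − 981923.63 + (775.20) = 213.936 mGal
Bouguer slab correction = 0.04193 × 2.22 × 2512.0 = 233.83 mGal
Simple Bouguer anomaly = 213.936 − (233.83) = -19.894 mGal
Complete Bouguer anomaly = -19.894 + 0.79 = -19.104 mGal

-19.1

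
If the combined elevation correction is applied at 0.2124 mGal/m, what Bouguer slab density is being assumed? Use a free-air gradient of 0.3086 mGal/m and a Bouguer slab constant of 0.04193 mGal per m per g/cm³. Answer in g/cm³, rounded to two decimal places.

2.29

0.2124 = 0.3086 − 0.04193 × ρ
ρ = (0.3086 − 0.2124) / 0.04193 = 2.29 g/cm³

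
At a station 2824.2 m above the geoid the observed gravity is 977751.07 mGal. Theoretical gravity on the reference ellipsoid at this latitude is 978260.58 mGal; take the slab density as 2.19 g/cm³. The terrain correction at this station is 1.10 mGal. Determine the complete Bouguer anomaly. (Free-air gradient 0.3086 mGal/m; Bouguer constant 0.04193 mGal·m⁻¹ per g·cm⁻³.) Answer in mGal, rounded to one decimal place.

Free-air correction = 0.3086 × 2824.2 = 871.55 mGal
Free-air anomaly = 977751.07 − 978260.58 + (871.55) = 362.04 mGal
Bouguer slab correction = 0.04193 × 2.19 × 2824.2 = 259.34 mGal
Simple Bouguer anomaly = 362.04 − (259.34) = 102.70 mGal
Complete Bouguer anomaly = 102.70 + 1.10 = 103.80 mGal

103.8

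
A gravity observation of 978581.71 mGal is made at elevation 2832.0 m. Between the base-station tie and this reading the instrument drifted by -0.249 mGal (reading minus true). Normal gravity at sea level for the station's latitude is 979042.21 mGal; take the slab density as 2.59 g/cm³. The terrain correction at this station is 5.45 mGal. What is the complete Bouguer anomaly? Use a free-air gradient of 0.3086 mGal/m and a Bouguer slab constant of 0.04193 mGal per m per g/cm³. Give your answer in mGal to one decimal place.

Drift-corrected reading = 978581.71 − (-0.249) = 978581.959 mGal
Free-air correction = 0.3086 × 2832.0 = 873.96 mGal
Free-air anomaly = 978581.959 − 979042.21 + (873.96) = 413.709 mGal
Bouguer slab correction = 0.04193 × 2.59 × 2832.0 = 307.55 mGal
Simple Bouguer anomaly = 413.709 − (307.55) = 106.159 mGal
Complete Bouguer anomaly = 106.159 + 5.45 = 111.609 mGal

111.6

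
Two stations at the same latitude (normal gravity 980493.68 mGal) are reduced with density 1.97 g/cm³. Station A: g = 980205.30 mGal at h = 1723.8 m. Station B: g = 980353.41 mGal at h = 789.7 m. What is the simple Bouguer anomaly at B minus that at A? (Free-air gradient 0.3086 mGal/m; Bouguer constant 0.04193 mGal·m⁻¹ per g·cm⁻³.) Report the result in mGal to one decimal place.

Δg_SB(A) = 980205.30 − 980493.68 + 0.3086×1723.8 − 0.04193×1.97×1723.8 = 101.20 mGal
Δg_SB(B) = 980353.41 − 980493.68 + 0.3086×789.7 − 0.04193×1.97×789.7 = 38.20 mGal
Difference = 38.20 − (101.20) = -63.00 mGal

-63.0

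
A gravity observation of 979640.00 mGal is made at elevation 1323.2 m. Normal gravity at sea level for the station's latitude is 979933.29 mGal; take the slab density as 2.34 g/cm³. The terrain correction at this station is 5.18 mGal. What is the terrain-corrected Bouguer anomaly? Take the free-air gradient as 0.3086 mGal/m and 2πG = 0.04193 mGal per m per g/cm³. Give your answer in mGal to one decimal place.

-9.6

Free-air correction = 0.3086 × 1323.2 = 408.34 mGal
Free-air anomaly = 979640.00 − 979933.29 + (408.34) = 115.05 mGal
Bouguer slab correction = 0.04193 × 2.34 × 1323.2 = 129.83 mGal
Simple Bouguer anomaly = 115.05 − (129.83) = -14.78 mGal
Complete Bouguer anomaly = -14.78 + 5.18 = -9.60 mGal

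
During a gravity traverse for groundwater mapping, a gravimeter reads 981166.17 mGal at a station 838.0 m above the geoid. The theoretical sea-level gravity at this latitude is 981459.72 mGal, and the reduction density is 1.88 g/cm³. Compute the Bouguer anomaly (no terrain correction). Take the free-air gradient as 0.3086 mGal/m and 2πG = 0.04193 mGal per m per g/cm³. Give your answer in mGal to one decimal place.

-101.0

Free-air correction = 0.3086 × 838.0 = 258.61 mGal
Free-air anomaly = 981166.17 − 981459.72 + (258.61) = -34.94 mGal
Bouguer slab correction = 0.04193 × 1.88 × 838.0 = 66.06 mGal
Simple Bouguer anomaly = -34.94 − (66.06) = -101.00 mGal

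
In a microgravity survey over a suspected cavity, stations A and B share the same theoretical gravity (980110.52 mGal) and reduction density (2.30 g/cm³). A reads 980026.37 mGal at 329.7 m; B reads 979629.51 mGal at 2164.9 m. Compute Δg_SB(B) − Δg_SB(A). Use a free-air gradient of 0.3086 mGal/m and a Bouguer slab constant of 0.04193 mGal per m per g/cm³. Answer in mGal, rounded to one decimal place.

Δg_SB(A) = 980026.37 − 980110.52 + 0.3086×329.7 − 0.04193×2.30×329.7 = -14.20 mGal
Δg_SB(B) = 979629.51 − 980110.52 + 0.3086×2164.9 − 0.04193×2.30×2164.9 = -21.70 mGal
Difference = -21.70 − (-14.20) = -7.50 mGal

-7.5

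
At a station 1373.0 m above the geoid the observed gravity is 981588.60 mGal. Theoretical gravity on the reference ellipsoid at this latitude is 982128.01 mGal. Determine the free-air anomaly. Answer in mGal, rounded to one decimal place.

-115.7

Free-air correction = 0.3086 × 1373.0 = 423.71 mGal
Free-air anomaly = 981588.60 − 982128.01 + (423.71) = -115.70 mGal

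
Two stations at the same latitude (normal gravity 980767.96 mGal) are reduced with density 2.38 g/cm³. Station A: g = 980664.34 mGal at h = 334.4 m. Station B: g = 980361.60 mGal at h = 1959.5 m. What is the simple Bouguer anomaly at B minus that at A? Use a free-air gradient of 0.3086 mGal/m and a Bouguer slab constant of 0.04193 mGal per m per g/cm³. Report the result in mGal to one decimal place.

36.6

Δg_SB(A) = 980664.34 − 980767.96 + 0.3086×334.4 − 0.04193×2.38×334.4 = -33.80 mGal
Δg_SB(B) = 980361.60 − 980767.96 + 0.3086×1959.5 − 0.04193×2.38×1959.5 = 2.80 mGal
Difference = 2.80 − (-33.80) = 36.60 mGal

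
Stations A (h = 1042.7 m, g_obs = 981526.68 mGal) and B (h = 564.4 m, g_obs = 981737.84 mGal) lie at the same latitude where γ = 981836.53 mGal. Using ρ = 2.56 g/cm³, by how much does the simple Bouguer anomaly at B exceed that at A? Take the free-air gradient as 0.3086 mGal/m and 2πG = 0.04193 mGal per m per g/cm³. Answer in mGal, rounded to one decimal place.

Δg_SB(A) = 981526.68 − 981836.53 + 0.3086×1042.7 − 0.04193×2.56×1042.7 = -100.00 mGal
Δg_SB(B) = 981737.84 − 981836.53 + 0.3086×564.4 − 0.04193×2.56×564.4 = 14.90 mGal
Difference = 14.90 − (-100.00) = 114.90 mGal

114.9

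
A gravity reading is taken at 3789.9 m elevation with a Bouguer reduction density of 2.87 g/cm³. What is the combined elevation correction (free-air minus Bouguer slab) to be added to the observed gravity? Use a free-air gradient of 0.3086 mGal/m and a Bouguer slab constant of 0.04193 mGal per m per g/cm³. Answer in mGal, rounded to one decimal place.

Combined gradient = 0.3086 − 0.04193 × 2.87 = 0.1882609 mGal/m
Combined elevation correction = 0.1882609 × 3789.9 = 713.5 mGal

713.5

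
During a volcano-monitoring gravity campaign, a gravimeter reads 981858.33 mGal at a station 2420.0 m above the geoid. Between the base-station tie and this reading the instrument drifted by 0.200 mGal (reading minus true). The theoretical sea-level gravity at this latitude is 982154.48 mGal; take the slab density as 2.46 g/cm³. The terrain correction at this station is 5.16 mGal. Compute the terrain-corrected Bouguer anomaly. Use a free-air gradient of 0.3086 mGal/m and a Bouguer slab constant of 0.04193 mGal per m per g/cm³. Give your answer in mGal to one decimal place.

Drift-corrected reading = 981858.33 − (0.200) = 981858.130 mGal
Free-air correction = 0.3086 × 2420.0 = 746.81 mGal
Free-air anomaly = 981858.130 − 982154.48 + (746.81) = 450.460 mGal
Bouguer slab correction = 0.04193 × 2.46 × 2420.0 = 249.62 mGal
Simple Bouguer anomaly = 450.460 − (249.62) = 200.840 mGal
Complete Bouguer anomaly = 200.840 + 5.16 = 206.000 mGal

206.0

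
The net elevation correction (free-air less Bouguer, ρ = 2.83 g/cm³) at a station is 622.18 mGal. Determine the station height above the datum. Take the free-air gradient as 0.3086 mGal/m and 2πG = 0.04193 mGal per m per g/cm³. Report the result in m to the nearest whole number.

Combined gradient = 0.3086 − 0.04193 × 2.83 = 0.1899381 mGal/m
h = 622.18 / 0.1899381 = 3275.70 m

3276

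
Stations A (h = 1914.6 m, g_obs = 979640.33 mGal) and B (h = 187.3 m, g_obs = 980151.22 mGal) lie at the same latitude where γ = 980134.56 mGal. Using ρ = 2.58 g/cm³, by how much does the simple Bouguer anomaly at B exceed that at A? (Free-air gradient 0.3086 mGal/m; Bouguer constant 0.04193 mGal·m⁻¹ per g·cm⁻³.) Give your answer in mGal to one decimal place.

Δg_SB(A) = 979640.33 − 980134.56 + 0.3086×1914.6 − 0.04193×2.58×1914.6 = -110.50 mGal
Δg_SB(B) = 980151.22 − 980134.56 + 0.3086×187.3 − 0.04193×2.58×187.3 = 54.20 mGal
Difference = 54.20 − (-110.50) = 164.70 mGal

164.7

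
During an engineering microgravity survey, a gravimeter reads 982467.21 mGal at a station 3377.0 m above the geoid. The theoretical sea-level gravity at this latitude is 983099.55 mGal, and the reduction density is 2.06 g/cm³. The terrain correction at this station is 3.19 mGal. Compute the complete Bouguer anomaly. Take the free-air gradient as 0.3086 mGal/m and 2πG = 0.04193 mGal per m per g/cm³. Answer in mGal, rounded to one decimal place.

Free-air correction = 0.3086 × 3377.0 = 1042.14 mGal
Free-air anomaly = 982467.21 − 983099.55 + (1042.14) = 409.80 mGal
Bouguer slab correction = 0.04193 × 2.06 × 3377.0 = 291.69 mGal
Simple Bouguer anomaly = 409.80 − (291.69) = 118.11 mGal
Complete Bouguer anomaly = 118.11 + 3.19 = 121.30 mGal

121.3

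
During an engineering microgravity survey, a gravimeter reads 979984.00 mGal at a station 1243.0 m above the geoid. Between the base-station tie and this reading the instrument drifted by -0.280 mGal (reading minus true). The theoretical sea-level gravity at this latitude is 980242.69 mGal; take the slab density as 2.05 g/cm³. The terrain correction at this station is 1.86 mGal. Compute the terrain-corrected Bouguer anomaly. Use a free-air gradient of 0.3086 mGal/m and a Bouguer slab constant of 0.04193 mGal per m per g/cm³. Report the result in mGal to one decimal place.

20.2

Drift-corrected reading = 979984.00 − (-0.280) = 979984.280 mGal
Free-air correction = 0.3086 × 1243.0 = 383.59 mGal
Free-air anomaly = 979984.280 − 980242.69 + (383.59) = 125.180 mGal
Bouguer slab correction = 0.04193 × 2.05 × 1243.0 = 106.84 mGal
Simple Bouguer anomaly = 125.180 − (106.84) = 18.340 mGal
Complete Bouguer anomaly = 18.340 + 1.86 = 20.200 mGal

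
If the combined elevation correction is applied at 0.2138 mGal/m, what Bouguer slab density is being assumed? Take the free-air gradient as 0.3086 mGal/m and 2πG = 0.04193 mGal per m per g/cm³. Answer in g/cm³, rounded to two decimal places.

0.2138 = 0.3086 − 0.04193 × ρ
ρ = (0.3086 − 0.2138) / 0.04193 = 2.26 g/cm³

2.26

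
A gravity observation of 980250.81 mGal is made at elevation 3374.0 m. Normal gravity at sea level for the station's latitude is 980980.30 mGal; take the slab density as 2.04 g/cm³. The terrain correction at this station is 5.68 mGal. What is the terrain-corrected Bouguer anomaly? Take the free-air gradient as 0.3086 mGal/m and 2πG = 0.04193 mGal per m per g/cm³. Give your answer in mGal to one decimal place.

28.8

Free-air correction = 0.3086 × 3374.0 = 1041.22 mGal
Free-air anomaly = 980250.81 − 980980.30 + (1041.22) = 311.73 mGal
Bouguer slab correction = 0.04193 × 2.04 × 3374.0 = 288.60 mGal
Simple Bouguer anomaly = 311.73 − (288.60) = 23.13 mGal
Complete Bouguer anomaly = 23.13 + 5.68 = 28.81 mGal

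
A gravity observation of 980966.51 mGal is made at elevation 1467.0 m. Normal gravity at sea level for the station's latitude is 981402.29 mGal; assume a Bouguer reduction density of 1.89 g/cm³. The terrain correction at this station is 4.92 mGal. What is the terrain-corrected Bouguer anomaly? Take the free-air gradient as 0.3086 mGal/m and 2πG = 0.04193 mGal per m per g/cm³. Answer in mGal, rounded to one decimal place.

Free-air correction = 0.3086 × 1467.0 = 452.72 mGal
Free-air anomaly = 980966.51 − 981402.29 + (452.72) = 16.94 mGal
Bouguer slab correction = 0.04193 × 1.89 × 1467.0 = 116.26 mGal
Simple Bouguer anomaly = 16.94 − (116.26) = -99.32 mGal
Complete Bouguer anomaly = -99.32 + 4.92 = -94.40 mGal

-94.4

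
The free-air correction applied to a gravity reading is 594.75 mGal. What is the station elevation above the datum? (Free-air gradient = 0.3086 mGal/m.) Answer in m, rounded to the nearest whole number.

1927

h = 594.75 / 0.3086 = 1927.25 m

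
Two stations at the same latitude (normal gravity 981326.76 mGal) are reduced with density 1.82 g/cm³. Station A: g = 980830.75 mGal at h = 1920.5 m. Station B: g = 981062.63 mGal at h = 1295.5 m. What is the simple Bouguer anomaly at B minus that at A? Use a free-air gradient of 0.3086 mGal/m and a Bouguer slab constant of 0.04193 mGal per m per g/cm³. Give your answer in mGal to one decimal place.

Δg_SB(A) = 980830.75 − 981326.76 + 0.3086×1920.5 − 0.04193×1.82×1920.5 = -49.90 mGal
Δg_SB(B) = 981062.63 − 981326.76 + 0.3086×1295.5 − 0.04193×1.82×1295.5 = 36.80 mGal
Difference = 36.80 − (-49.90) = 86.70 mGal

86.7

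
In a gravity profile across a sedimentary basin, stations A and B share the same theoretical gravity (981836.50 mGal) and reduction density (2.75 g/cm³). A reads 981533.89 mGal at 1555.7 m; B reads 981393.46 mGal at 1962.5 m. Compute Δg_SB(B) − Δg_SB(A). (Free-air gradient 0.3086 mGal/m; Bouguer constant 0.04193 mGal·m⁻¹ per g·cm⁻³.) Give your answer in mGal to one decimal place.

-61.8

Δg_SB(A) = 981533.89 − 981836.50 + 0.3086×1555.7 − 0.04193×2.75×1555.7 = -1.90 mGal
Δg_SB(B) = 981393.46 − 981836.50 + 0.3086×1962.5 − 0.04193×2.75×1962.5 = -63.70 mGal
Difference = -63.70 − (-1.90) = -61.80 mGal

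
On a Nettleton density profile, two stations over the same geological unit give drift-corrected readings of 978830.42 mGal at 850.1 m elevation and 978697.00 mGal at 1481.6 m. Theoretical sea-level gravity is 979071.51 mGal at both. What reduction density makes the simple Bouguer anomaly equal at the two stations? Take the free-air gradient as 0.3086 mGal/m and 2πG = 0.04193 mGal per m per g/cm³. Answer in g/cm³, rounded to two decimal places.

2.32

Δg_obs = 978697.00 − 978830.42 = -133.42 mGal over Δh = 1481.6 − 850.1 = 631.5 m
Equal Bouguer anomalies ⇒ Δg_obs + (0.3086 − 0.04193ρ)·Δh = 0
0.3086 − 0.04193ρ = −Δg_obs/Δh = 0.21127
ρ = (0.3086 − 0.21127) / 0.04193 = 2.32 g/cm³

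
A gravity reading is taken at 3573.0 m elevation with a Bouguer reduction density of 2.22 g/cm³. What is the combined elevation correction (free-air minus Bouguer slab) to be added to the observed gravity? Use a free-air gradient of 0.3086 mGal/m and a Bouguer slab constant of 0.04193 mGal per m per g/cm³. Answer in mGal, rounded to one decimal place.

Combined gradient = 0.3086 − 0.04193 × 2.22 = 0.2155154 mGal/m
Combined elevation correction = 0.2155154 × 3573.0 = 770.0 mGal

770.0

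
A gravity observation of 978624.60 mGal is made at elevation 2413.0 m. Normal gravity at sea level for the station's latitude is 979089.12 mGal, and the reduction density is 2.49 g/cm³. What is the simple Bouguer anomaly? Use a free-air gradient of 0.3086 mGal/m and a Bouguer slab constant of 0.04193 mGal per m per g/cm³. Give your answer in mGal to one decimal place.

Free-air correction = 0.3086 × 2413.0 = 744.65 mGal
Free-air anomaly = 978624.60 − 979089.12 + (744.65) = 280.13 mGal
Bouguer slab correction = 0.04193 × 2.49 × 2413.0 = 251.93 mGal
Simple Bouguer anomaly = 280.13 − (251.93) = 28.20 mGal

28.2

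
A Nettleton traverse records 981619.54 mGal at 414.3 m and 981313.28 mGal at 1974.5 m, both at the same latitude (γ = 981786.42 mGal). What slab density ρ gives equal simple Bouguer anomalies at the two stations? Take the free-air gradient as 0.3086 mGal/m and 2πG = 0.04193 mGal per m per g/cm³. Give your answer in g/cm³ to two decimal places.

2.68

Δg_obs = 981313.28 − 981619.54 = -306.26 mGal over Δh = 1974.5 − 414.3 = 1560.2 m
Equal Bouguer anomalies ⇒ Δg_obs + (0.3086 − 0.04193ρ)·Δh = 0
0.3086 − 0.04193ρ = −Δg_obs/Δh = 0.19630
ρ = (0.3086 − 0.19630) / 0.04193 = 2.68 g/cm³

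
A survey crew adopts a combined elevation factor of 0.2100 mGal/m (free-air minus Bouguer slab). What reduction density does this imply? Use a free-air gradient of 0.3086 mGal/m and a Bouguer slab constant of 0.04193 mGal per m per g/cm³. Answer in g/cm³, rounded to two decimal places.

0.2100 = 0.3086 − 0.04193 × ρ
ρ = (0.3086 − 0.2100) / 0.04193 = 2.35 g/cm³

2.35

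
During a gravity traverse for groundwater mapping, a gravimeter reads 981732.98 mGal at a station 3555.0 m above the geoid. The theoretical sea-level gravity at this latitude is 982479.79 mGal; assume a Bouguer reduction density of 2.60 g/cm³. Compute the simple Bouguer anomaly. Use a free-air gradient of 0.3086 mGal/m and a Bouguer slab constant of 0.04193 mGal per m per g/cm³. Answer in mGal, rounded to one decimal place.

-37.3

Free-air correction = 0.3086 × 3555.0 = 1097.07 mGal
Free-air anomaly = 981732.98 − 982479.79 + (1097.07) = 350.26 mGal
Bouguer slab correction = 0.04193 × 2.60 × 3555.0 = 387.56 mGal
Simple Bouguer anomaly = 350.26 − (387.56) = -37.30 mGal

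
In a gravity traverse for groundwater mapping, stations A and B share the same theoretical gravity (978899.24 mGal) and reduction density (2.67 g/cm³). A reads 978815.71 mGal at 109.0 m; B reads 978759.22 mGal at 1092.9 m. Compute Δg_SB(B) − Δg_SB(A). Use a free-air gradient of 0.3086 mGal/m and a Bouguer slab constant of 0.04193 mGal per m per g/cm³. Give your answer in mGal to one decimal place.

Δg_SB(A) = 978815.71 − 978899.24 + 0.3086×109.0 − 0.04193×2.67×109.0 = -62.10 mGal
Δg_SB(B) = 978759.22 − 978899.24 + 0.3086×1092.9 − 0.04193×2.67×1092.9 = 74.90 mGal
Difference = 74.90 − (-62.10) = 137.00 mGal

137.0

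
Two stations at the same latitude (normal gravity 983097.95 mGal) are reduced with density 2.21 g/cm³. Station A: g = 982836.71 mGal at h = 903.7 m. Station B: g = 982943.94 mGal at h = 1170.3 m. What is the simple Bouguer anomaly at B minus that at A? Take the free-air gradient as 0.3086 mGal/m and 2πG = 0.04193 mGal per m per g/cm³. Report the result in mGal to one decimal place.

164.8

Δg_SB(A) = 982836.71 − 983097.95 + 0.3086×903.7 − 0.04193×2.21×903.7 = -66.10 mGal
Δg_SB(B) = 982943.94 − 983097.95 + 0.3086×1170.3 − 0.04193×2.21×1170.3 = 98.70 mGal
Difference = 98.70 − (-66.10) = 164.80 mGal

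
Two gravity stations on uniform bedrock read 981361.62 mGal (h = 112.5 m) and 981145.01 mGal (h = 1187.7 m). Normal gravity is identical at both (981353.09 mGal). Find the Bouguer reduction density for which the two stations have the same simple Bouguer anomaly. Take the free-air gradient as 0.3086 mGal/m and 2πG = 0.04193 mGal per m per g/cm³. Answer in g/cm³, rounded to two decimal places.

2.56

Δg_obs = 981145.01 − 981361.62 = -216.61 mGal over Δh = 1187.7 − 112.5 = 1075.2 m
Equal Bouguer anomalies ⇒ Δg_obs + (0.3086 − 0.04193ρ)·Δh = 0
0.3086 − 0.04193ρ = −Δg_obs/Δh = 0.20146
ρ = (0.3086 − 0.20146) / 0.04193 = 2.56 g/cm³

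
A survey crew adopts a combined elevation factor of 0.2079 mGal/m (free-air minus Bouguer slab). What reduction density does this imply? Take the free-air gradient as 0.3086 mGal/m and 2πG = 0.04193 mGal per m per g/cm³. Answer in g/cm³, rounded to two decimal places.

0.2079 = 0.3086 − 0.04193 × ρ
ρ = (0.3086 − 0.2079) / 0.04193 = 2.40 g/cm³

2.40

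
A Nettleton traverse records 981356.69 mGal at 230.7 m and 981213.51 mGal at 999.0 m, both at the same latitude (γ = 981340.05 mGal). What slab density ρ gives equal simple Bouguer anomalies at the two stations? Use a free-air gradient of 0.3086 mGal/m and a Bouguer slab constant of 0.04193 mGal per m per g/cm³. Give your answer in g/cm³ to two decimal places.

2.92

Δg_obs = 981213.51 − 981356.69 = -143.18 mGal over Δh = 999.0 − 230.7 = 768.3 m
Equal Bouguer anomalies ⇒ Δg_obs + (0.3086 − 0.04193ρ)·Δh = 0
0.3086 − 0.04193ρ = −Δg_obs/Δh = 0.18636
ρ = (0.3086 − 0.18636) / 0.04193 = 2.92 g/cm³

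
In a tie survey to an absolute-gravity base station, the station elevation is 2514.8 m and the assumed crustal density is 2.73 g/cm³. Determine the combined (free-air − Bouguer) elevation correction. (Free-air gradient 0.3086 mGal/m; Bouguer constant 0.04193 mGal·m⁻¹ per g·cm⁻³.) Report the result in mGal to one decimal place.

488.2

Combined gradient = 0.3086 − 0.04193 × 2.73 = 0.1941311 mGal/m
Combined elevation correction = 0.1941311 × 2514.8 = 488.2 mGal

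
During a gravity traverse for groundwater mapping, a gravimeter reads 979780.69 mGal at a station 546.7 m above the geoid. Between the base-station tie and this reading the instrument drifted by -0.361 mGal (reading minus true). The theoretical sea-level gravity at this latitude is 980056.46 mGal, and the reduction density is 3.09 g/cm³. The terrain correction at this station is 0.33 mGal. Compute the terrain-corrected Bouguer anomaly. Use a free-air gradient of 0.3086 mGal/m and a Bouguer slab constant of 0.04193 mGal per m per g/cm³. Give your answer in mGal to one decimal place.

Drift-corrected reading = 979780.69 − (-0.361) = 979781.051 mGal
Free-air correction = 0.3086 × 546.7 = 168.71 mGal
Free-air anomaly = 979781.051 − 980056.46 + (168.71) = -106.699 mGal
Bouguer slab correction = 0.04193 × 3.09 × 546.7 = 70.83 mGal
Simple Bouguer anomaly = -106.699 − (70.83) = -177.529 mGal
Complete Bouguer anomaly = -177.529 + 0.33 = -177.199 mGal

-177.2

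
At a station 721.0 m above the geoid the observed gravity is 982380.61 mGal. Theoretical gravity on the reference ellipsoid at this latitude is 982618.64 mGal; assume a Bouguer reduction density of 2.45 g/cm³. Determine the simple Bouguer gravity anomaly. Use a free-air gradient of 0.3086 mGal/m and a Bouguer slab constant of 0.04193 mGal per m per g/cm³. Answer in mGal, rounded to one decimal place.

-89.6

Free-air correction = 0.3086 × 721.0 = 222.50 mGal
Free-air anomaly = 982380.61 − 982618.64 + (222.50) = -15.53 mGal
Bouguer slab correction = 0.04193 × 2.45 × 721.0 = 74.07 mGal
Simple Bouguer anomaly = -15.53 − (74.07) = -89.60 mGal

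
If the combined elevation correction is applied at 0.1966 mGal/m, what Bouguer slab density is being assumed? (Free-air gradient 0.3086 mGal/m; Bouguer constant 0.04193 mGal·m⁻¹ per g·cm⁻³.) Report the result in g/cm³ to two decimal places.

2.67

0.1966 = 0.3086 − 0.04193 × ρ
ρ = (0.3086 − 0.1966) / 0.04193 = 2.67 g/cm³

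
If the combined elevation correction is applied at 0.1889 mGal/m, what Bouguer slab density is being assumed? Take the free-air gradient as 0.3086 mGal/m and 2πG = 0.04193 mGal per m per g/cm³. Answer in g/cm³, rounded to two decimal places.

0.1889 = 0.3086 − 0.04193 × ρ
ρ = (0.3086 − 0.1889) / 0.04193 = 2.85 g/cm³

2.85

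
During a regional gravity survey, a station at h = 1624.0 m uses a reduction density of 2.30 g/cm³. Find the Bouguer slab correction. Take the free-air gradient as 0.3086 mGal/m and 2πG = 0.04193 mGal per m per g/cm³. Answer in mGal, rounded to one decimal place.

Bouguer slab correction = 0.04193 × 2.30 × 1624.0 = 156.6 mGal

156.6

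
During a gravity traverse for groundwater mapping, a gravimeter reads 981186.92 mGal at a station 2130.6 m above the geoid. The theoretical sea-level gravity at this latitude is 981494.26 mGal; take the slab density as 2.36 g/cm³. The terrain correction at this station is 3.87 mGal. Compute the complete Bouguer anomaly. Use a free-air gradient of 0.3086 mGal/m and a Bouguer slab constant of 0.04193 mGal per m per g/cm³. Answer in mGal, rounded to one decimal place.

143.2

Free-air correction = 0.3086 × 2130.6 = 657.50 mGal
Free-air anomaly = 981186.92 − 981494.26 + (657.50) = 350.16 mGal
Bouguer slab correction = 0.04193 × 2.36 × 2130.6 = 210.83 mGal
Simple Bouguer anomaly = 350.16 − (210.83) = 139.33 mGal
Complete Bouguer anomaly = 139.33 + 3.87 = 143.20 mGal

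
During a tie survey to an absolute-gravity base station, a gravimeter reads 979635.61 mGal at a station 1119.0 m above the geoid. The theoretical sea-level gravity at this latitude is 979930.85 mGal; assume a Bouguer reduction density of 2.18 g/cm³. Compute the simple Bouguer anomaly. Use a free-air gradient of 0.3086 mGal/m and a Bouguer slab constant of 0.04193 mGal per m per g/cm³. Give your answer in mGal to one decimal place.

-52.2

Free-air correction = 0.3086 × 1119.0 = 345.32 mGal
Free-air anomaly = 979635.61 − 979930.85 + (345.32) = 50.08 mGal
Bouguer slab correction = 0.04193 × 2.18 × 1119.0 = 102.28 mGal
Simple Bouguer anomaly = 50.08 − (102.28) = -52.20 mGal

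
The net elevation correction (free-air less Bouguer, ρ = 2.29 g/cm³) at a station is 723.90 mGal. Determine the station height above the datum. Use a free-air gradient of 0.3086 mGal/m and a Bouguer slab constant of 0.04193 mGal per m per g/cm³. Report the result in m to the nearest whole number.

Combined gradient = 0.3086 − 0.04193 × 2.29 = 0.2125803 mGal/m
h = 723.90 / 0.2125803 = 3405.30 m

3405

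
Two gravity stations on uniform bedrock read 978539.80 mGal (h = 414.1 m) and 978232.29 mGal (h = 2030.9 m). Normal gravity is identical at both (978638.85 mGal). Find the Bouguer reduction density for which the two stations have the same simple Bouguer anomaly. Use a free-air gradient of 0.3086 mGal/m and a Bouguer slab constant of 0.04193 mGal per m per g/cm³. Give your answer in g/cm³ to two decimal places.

Δg_obs = 978232.29 − 978539.80 = -307.51 mGal over Δh = 2030.9 − 414.1 = 1616.8 m
Equal Bouguer anomalies ⇒ Δg_obs + (0.3086 − 0.04193ρ)·Δh = 0
0.3086 − 0.04193ρ = −Δg_obs/Δh = 0.19020
ρ = (0.3086 − 0.19020) / 0.04193 = 2.82 g/cm³

2.82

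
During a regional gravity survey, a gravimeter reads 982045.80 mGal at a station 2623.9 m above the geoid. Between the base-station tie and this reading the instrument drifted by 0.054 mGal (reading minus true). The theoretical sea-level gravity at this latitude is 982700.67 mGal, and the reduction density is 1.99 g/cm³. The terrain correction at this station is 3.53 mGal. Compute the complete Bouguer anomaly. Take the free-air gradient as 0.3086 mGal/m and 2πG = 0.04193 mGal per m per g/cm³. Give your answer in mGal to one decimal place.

-60.6

Drift-corrected reading = 982045.80 − (0.054) = 982045.746 mGal
Free-air correction = 0.3086 × 2623.9 = 809.74 mGal
Free-air anomaly = 982045.746 − 982700.67 + (809.74) = 154.816 mGal
Bouguer slab correction = 0.04193 × 1.99 × 2623.9 = 218.94 mGal
Simple Bouguer anomaly = 154.816 − (218.94) = -64.124 mGal
Complete Bouguer anomaly = -64.124 + 3.53 = -60.594 mGal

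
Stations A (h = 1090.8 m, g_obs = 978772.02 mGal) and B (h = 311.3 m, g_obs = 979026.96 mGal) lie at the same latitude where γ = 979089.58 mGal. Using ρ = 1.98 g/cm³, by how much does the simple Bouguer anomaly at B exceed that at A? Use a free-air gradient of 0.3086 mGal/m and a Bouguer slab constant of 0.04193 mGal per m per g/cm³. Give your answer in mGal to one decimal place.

79.1

Δg_SB(A) = 978772.02 − 979089.58 + 0.3086×1090.8 − 0.04193×1.98×1090.8 = -71.50 mGal
Δg_SB(B) = 979026.96 − 979089.58 + 0.3086×311.3 − 0.04193×1.98×311.3 = 7.60 mGal
Difference = 7.60 − (-71.50) = 79.10 mGal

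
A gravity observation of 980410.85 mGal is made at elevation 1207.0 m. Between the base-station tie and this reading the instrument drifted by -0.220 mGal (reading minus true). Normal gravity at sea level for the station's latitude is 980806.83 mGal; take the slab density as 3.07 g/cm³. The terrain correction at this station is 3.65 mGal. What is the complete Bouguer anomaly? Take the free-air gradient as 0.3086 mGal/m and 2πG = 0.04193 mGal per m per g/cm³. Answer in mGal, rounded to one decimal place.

Drift-corrected reading = 980410.85 − (-0.220) = 980411.070 mGal
Free-air correction = 0.3086 × 1207.0 = 372.48 mGal
Free-air anomaly = 980411.070 − 980806.83 + (372.48) = -23.280 mGal
Bouguer slab correction = 0.04193 × 3.07 × 1207.0 = 155.37 mGal
Simple Bouguer anomaly = -23.280 − (155.37) = -178.650 mGal
Complete Bouguer anomaly = -178.650 + 3.65 = -175.000 mGal

-175.0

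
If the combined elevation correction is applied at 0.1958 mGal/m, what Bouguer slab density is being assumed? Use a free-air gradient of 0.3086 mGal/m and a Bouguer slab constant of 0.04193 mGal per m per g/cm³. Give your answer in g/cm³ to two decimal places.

2.69

0.1958 = 0.3086 − 0.04193 × ρ
ρ = (0.3086 − 0.1958) / 0.04193 = 2.69 g/cm³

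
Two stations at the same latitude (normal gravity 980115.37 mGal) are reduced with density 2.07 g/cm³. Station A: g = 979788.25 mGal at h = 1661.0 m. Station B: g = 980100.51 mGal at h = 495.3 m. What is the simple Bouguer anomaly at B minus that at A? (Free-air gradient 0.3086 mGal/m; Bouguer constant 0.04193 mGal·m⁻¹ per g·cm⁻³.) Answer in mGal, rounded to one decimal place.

53.7

Δg_SB(A) = 979788.25 − 980115.37 + 0.3086×1661.0 − 0.04193×2.07×1661.0 = 41.30 mGal
Δg_SB(B) = 980100.51 − 980115.37 + 0.3086×495.3 − 0.04193×2.07×495.3 = 95.00 mGal
Difference = 95.00 − (41.30) = 53.70 mGal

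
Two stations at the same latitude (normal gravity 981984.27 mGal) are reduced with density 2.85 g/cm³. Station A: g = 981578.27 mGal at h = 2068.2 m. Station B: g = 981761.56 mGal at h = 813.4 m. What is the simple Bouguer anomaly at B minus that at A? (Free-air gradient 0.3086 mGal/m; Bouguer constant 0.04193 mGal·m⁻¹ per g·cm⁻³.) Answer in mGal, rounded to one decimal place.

-54.0

Δg_SB(A) = 981578.27 − 981984.27 + 0.3086×2068.2 − 0.04193×2.85×2068.2 = -14.90 mGal
Δg_SB(B) = 981761.56 − 981984.27 + 0.3086×813.4 − 0.04193×2.85×813.4 = -68.90 mGal
Difference = -68.90 − (-14.90) = -54.00 mGal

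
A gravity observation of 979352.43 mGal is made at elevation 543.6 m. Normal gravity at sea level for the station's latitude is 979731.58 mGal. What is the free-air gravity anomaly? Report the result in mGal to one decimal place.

Free-air correction = 0.3086 × 543.6 = 167.75 mGal
Free-air anomaly = 979352.43 − 979731.58 + (167.75) = -211.40 mGal

-211.4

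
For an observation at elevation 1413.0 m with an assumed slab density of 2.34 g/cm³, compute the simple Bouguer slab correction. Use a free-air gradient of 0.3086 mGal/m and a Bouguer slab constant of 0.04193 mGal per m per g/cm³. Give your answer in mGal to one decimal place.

138.6

Bouguer slab correction = 0.04193 × 2.34 × 1413.0 = 138.6 mGal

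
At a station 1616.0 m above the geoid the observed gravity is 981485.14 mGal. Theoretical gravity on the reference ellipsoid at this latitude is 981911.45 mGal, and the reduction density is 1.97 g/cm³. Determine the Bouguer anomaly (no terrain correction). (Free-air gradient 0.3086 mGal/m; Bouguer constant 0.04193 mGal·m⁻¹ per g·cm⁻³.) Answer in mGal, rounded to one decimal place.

Free-air correction = 0.3086 × 1616.0 = 498.70 mGal
Free-air anomaly = 981485.14 − 981911.45 + (498.70) = 72.39 mGal
Bouguer slab correction = 0.04193 × 1.97 × 1616.0 = 133.48 mGal
Simple Bouguer anomaly = 72.39 − (133.48) = -61.09 mGal

-61.1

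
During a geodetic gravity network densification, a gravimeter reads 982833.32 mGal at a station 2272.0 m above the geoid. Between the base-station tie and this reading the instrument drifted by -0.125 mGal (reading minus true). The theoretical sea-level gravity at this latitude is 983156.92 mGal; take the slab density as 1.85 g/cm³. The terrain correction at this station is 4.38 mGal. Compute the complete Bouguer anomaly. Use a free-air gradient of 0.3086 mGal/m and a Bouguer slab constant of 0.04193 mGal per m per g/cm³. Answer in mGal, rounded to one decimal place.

205.8

Drift-corrected reading = 982833.32 − (-0.125) = 982833.445 mGal
Free-air correction = 0.3086 × 2272.0 = 701.14 mGal
Free-air anomaly = 982833.445 − 983156.92 + (701.14) = 377.665 mGal
Bouguer slab correction = 0.04193 × 1.85 × 2272.0 = 176.24 mGal
Simple Bouguer anomaly = 377.665 − (176.24) = 201.425 mGal
Complete Bouguer anomaly = 201.425 + 4.38 = 205.805 mGal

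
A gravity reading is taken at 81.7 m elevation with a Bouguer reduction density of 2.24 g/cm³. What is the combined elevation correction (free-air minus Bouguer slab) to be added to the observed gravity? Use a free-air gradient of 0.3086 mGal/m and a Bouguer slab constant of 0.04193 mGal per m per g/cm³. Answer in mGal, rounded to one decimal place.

17.5

Combined gradient = 0.3086 − 0.04193 × 2.24 = 0.2146768 mGal/m
Combined elevation correction = 0.2146768 × 81.7 = 17.5 mGal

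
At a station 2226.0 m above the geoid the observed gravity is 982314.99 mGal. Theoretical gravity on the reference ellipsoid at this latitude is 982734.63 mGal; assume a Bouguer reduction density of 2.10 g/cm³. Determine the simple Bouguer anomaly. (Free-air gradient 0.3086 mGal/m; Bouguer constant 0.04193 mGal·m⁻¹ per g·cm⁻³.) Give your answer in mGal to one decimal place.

Free-air correction = 0.3086 × 2226.0 = 686.94 mGal
Free-air anomaly = 982314.99 − 982734.63 + (686.94) = 267.30 mGal
Bouguer slab correction = 0.04193 × 2.10 × 2226.0 = 196.01 mGal
Simple Bouguer anomaly = 267.30 − (196.01) = 71.29 mGal

71.3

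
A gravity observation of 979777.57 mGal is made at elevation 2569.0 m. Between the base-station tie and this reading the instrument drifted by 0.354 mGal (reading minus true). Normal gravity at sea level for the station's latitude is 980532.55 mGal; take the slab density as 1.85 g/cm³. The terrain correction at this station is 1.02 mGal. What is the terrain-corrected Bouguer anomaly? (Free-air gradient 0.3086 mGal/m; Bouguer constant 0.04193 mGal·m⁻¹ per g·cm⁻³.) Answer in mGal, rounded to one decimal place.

-160.8

Drift-corrected reading = 979777.57 − (0.354) = 979777.216 mGal
Free-air correction = 0.3086 × 2569.0 = 792.79 mGal
Free-air anomaly = 979777.216 − 980532.55 + (792.79) = 37.456 mGal
Bouguer slab correction = 0.04193 × 1.85 × 2569.0 = 199.28 mGal
Simple Bouguer anomaly = 37.456 − (199.28) = -161.824 mGal
Complete Bouguer anomaly = -161.824 + 1.02 = -160.804 mGal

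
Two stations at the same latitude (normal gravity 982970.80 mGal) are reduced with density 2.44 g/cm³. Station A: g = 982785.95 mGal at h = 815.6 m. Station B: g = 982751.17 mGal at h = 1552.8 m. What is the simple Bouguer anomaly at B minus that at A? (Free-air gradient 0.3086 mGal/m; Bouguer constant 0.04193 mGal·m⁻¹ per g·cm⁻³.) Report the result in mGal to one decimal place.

117.3

Δg_SB(A) = 982785.95 − 982970.80 + 0.3086×815.6 − 0.04193×2.44×815.6 = -16.60 mGal
Δg_SB(B) = 982751.17 − 982970.80 + 0.3086×1552.8 − 0.04193×2.44×1552.8 = 100.70 mGal
Difference = 100.70 − (-16.60) = 117.30 mGal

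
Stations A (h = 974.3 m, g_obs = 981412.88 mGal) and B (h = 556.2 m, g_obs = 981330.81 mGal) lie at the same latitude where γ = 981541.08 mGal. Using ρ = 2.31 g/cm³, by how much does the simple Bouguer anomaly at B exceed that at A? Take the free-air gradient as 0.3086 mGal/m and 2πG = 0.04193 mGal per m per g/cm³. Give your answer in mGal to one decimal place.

Δg_SB(A) = 981412.88 − 981541.08 + 0.3086×974.3 − 0.04193×2.31×974.3 = 78.10 mGal
Δg_SB(B) = 981330.81 − 981541.08 + 0.3086×556.2 − 0.04193×2.31×556.2 = -92.50 mGal
Difference = -92.50 − (78.10) = -170.60 mGal

-170.6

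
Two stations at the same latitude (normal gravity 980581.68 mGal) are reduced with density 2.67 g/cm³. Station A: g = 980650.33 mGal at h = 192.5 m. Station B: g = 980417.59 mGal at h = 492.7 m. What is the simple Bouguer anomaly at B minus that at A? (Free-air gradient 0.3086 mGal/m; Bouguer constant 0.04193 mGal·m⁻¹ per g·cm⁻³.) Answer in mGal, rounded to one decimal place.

Δg_SB(A) = 980650.33 − 980581.68 + 0.3086×192.5 − 0.04193×2.67×192.5 = 106.50 mGal
Δg_SB(B) = 980417.59 − 980581.68 + 0.3086×492.7 − 0.04193×2.67×492.7 = -67.20 mGal
Difference = -67.20 − (106.50) = -173.70 mGal

-173.7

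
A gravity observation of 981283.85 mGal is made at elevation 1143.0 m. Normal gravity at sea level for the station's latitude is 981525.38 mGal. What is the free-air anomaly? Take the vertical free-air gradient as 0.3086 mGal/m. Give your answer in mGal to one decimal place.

111.2

Free-air correction = 0.3086 × 1143.0 = 352.73 mGal
Free-air anomaly = 981283.85 − 981525.38 + (352.73) = 111.20 mGal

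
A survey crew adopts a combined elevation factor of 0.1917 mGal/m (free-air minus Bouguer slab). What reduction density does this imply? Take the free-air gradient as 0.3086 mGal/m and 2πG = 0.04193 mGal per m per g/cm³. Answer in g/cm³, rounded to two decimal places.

2.79

0.1917 = 0.3086 − 0.04193 × ρ
ρ = (0.3086 − 0.1917) / 0.04193 = 2.79 g/cm³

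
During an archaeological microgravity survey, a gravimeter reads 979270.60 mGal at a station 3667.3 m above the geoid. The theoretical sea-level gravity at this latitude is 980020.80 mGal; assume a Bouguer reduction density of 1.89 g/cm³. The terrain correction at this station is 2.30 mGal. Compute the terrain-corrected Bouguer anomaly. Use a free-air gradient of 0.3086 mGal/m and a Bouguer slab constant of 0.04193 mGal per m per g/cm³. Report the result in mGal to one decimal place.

93.2

Free-air correction = 0.3086 × 3667.3 = 1131.73 mGal
Free-air anomaly = 979270.60 − 980020.80 + (1131.73) = 381.53 mGal
Bouguer slab correction = 0.04193 × 1.89 × 3667.3 = 290.63 mGal
Simple Bouguer anomaly = 381.53 − (290.63) = 90.90 mGal
Complete Bouguer anomaly = 90.90 + 2.30 = 93.20 mGal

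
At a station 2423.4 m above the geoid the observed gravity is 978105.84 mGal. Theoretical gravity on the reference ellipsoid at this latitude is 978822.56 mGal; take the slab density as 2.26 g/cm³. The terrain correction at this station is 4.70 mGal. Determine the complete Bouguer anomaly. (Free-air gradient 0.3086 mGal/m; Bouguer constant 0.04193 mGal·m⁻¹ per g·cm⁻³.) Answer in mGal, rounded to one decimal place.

-193.8

Free-air correction = 0.3086 × 2423.4 = 747.86 mGal
Free-air anomaly = 978105.84 − 978822.56 + (747.86) = 31.14 mGal
Bouguer slab correction = 0.04193 × 2.26 × 2423.4 = 229.65 mGal
Simple Bouguer anomaly = 31.14 − (229.65) = -198.51 mGal
Complete Bouguer anomaly = -198.51 + 4.70 = -193.81 mGal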